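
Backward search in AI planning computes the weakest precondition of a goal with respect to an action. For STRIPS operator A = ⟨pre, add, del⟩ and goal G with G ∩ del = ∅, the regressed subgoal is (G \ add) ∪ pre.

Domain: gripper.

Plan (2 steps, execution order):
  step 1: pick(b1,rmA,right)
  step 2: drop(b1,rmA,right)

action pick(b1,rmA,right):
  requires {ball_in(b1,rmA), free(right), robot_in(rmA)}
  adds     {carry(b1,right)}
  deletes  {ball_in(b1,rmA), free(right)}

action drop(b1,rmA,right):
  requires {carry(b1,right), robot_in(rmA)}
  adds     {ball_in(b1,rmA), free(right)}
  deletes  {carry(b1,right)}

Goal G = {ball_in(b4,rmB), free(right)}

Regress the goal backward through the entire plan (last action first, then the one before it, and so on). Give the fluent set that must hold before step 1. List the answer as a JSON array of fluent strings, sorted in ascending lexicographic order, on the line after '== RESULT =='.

Regress step by step:
  through step 2 (drop(b1,rmA,right)): drop {free(right)}, keep {ball_in(b4,rmB)}, require {carry(b1,right), robot_in(rmA)}
    → {ball_in(b4,rmB), carry(b1,right), robot_in(rmA)}
  through step 1 (pick(b1,rmA,right)): drop {carry(b1,right)}, keep {ball_in(b4,rmB), robot_in(rmA)}, require {ball_in(b1,rmA), free(right), robot_in(rmA)}
    → {ball_in(b1,rmA), ball_in(b4,rmB), free(right), robot_in(rmA)}

== RESULT ==
["ball_in(b1,rmA)", "ball_in(b4,rmB)", "free(right)", "robot_in(rmA)"]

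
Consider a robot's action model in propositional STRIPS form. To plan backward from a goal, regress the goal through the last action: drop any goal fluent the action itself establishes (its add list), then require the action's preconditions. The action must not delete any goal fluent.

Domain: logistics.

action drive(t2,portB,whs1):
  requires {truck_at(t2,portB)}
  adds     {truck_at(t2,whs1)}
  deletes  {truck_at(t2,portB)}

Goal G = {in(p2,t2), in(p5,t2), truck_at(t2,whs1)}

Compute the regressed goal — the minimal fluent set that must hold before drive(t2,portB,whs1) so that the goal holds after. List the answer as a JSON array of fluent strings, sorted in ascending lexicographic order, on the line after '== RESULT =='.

Compute (G \ add) ∪ pre:
  G ∩ del = {}  (empty — regression defined)
  G \ add = {in(p2,t2), in(p5,t2), truck_at(t2,whs1)} \ {truck_at(t2,whs1)} = {in(p2,t2), in(p5,t2)}
  ∪ pre   = {in(p2,t2), in(p5,t2)} ∪ {truck_at(t2,portB)}
          = {in(p2,t2), in(p5,t2), truck_at(t2,portB)}

== RESULT ==
["in(p2,t2)", "in(p5,t2)", "truck_at(t2,portB)"]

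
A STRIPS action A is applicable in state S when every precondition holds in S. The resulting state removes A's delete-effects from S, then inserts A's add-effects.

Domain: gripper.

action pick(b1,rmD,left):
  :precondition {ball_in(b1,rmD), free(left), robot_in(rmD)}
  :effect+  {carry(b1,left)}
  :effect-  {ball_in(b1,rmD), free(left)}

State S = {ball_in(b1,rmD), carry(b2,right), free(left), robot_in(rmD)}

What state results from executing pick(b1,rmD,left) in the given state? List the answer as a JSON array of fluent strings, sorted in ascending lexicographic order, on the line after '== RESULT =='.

Progress:
  pre ⊆ S: {ball_in(b1,rmD), free(left), robot_in(rmD)} ⊆ S  — applicable
  S \ del = {carry(b2,right), robot_in(rmD)}
  ∪ add   = {carry(b1,left), carry(b2,right), robot_in(rmD)}

== RESULT ==
["carry(b1,left)", "carry(b2,right)", "robot_in(rmD)"]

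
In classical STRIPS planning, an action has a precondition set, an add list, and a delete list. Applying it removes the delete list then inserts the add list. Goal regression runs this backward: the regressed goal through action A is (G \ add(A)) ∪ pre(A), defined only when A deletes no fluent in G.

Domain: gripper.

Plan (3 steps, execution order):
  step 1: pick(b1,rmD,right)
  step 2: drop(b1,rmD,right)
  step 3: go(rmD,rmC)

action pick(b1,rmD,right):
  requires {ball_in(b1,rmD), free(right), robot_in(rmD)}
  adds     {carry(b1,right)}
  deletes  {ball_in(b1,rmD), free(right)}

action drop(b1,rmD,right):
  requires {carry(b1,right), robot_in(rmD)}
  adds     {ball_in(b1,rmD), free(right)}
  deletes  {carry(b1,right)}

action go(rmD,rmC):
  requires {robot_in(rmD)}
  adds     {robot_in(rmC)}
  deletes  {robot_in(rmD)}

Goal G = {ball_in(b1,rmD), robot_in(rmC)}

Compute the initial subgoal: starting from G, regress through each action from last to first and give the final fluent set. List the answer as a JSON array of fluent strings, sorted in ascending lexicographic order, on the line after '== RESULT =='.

Regress step by step:
  through step 3 (go(rmD,rmC)): drop {robot_in(rmC)}, keep {ball_in(b1,rmD)}, require {robot_in(rmD)}
    → {ball_in(b1,rmD), robot_in(rmD)}
  through step 2 (drop(b1,rmD,right)): drop {ball_in(b1,rmD)}, keep {robot_in(rmD)}, require {carry(b1,right), robot_in(rmD)}
    → {carry(b1,right), robot_in(rmD)}
  through step 1 (pick(b1,rmD,right)): drop {carry(b1,right)}, keep {robot_in(rmD)}, require {ball_in(b1,rmD), free(right), robot_in(rmD)}
    → {ball_in(b1,rmD), free(right), robot_in(rmD)}

== RESULT ==
["ball_in(b1,rmD)", "free(right)", "robot_in(rmD)"]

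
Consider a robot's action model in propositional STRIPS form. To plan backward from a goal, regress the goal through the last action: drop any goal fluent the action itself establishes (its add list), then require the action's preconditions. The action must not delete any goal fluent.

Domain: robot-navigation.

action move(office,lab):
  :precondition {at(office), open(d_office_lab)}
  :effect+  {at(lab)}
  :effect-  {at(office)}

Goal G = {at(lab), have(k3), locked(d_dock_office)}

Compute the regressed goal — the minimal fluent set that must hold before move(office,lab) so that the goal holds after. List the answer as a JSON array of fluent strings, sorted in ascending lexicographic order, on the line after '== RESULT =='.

Regress:
  G ∩ del = {}  (empty — regression defined)
  G \ add = {at(lab), have(k3), locked(d_dock_office)} \ {at(lab)} = {have(k3), locked(d_dock_office)}
  ∪ pre   = {have(k3), locked(d_dock_office)} ∪ {at(office), open(d_office_lab)}
          = {at(office), have(k3), locked(d_dock_office), open(d_office_lab)}

== RESULT ==
["at(office)", "have(k3)", "locked(d_dock_office)", "open(d_office_lab)"]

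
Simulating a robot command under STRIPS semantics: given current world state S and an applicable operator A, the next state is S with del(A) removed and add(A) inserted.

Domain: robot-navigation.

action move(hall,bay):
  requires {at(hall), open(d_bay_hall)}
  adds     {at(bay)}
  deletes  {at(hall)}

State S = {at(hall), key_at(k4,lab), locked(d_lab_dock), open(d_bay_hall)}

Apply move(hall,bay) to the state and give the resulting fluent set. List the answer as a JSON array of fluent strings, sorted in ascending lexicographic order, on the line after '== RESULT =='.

Compute (S \ del) ∪ add:
  pre ⊆ S: {at(hall), open(d_bay_hall)} ⊆ S  — applicable
  S \ del = {key_at(k4,lab), locked(d_lab_dock), open(d_bay_hall)}
  ∪ add   = {at(bay), key_at(k4,lab), locked(d_lab_dock), open(d_bay_hall)}

== RESULT ==
["at(bay)", "key_at(k4,lab)", "locked(d_lab_dock)", "open(d_bay_hall)"]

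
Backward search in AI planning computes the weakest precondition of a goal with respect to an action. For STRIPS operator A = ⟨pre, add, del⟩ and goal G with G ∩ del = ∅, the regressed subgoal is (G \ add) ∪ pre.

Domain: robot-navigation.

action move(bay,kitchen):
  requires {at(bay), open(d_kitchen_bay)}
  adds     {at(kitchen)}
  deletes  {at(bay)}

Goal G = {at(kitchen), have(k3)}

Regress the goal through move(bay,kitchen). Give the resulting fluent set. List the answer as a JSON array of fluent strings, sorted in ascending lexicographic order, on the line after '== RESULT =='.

Regress:
  G ∩ del = {}  (empty — regression defined)
  G \ add = {at(kitchen), have(k3)} \ {at(kitchen)} = {have(k3)}
  ∪ pre   = {have(k3)} ∪ {at(bay), open(d_kitchen_bay)}
          = {at(bay), have(k3), open(d_kitchen_bay)}

== RESULT ==
["at(bay)", "have(k3)", "open(d_kitchen_bay)"]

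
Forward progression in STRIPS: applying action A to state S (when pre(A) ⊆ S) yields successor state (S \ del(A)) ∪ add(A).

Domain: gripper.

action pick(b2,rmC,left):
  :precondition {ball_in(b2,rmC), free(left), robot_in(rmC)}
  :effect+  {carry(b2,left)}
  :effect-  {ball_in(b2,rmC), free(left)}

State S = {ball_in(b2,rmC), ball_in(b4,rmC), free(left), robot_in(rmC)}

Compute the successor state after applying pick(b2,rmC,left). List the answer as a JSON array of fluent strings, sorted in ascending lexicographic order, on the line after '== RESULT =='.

Progress:
  pre ⊆ S: {ball_in(b2,rmC), free(left), robot_in(rmC)} ⊆ S  — applicable
  S \ del = {ball_in(b4,rmC), robot_in(rmC)}
  ∪ add   = {ball_in(b4,rmC), carry(b2,left), robot_in(rmC)}

== RESULT ==
["ball_in(b4,rmC)", "carry(b2,left)", "robot_in(rmC)"]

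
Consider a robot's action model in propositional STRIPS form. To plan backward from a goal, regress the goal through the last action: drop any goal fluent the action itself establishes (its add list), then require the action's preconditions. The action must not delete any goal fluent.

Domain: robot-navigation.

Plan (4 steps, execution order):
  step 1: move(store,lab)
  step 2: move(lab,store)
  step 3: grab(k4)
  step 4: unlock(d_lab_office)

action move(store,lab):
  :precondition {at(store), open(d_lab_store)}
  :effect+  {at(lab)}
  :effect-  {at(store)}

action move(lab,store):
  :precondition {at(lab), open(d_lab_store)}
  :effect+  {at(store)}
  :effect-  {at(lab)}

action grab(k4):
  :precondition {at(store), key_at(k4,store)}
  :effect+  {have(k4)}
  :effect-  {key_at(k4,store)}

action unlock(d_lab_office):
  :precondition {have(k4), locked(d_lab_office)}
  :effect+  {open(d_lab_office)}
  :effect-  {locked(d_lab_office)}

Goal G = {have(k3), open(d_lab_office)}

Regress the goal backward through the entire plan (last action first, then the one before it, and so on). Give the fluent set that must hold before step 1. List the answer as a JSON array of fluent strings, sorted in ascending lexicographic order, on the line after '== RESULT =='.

Work backward from the goal:
  through step 4 (unlock(d_lab_office)): drop {open(d_lab_office)}, keep {have(k3)}, require {have(k4), locked(d_lab_office)}
    → {have(k3), have(k4), locked(d_lab_office)}
  through step 3 (grab(k4)): drop {have(k4)}, keep {have(k3), locked(d_lab_office)}, require {at(store), key_at(k4,store)}
    → {at(store), have(k3), key_at(k4,store), locked(d_lab_office)}
  through step 2 (move(lab,store)): drop {at(store)}, keep {have(k3), key_at(k4,store), locked(d_lab_office)}, require {at(lab), open(d_lab_store)}
    → {at(lab), have(k3), key_at(k4,store), locked(d_lab_office), open(d_lab_store)}
  through step 1 (move(store,lab)): drop {at(lab)}, keep {have(k3), key_at(k4,store), locked(d_lab_office), open(d_lab_store)}, require {at(store), open(d_lab_store)}
    → {at(store), have(k3), key_at(k4,store), locked(d_lab_office), open(d_lab_store)}

== RESULT ==
["at(store)", "have(k3)", "key_at(k4,store)", "locked(d_lab_office)", "open(d_lab_store)"]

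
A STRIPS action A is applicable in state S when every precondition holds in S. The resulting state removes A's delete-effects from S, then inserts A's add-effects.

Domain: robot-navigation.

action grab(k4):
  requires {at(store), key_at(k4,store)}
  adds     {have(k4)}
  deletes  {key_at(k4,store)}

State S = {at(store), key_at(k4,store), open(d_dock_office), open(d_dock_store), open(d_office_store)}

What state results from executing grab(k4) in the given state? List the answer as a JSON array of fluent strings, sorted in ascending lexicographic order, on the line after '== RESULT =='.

Progress:
  pre ⊆ S: {at(store), key_at(k4,store)} ⊆ S  — applicable
  S \ del = {at(store), open(d_dock_office), open(d_dock_store), open(d_office_store)}
  ∪ add   = {at(store), have(k4), open(d_dock_office), open(d_dock_store), open(d_office_store)}

== RESULT ==
["at(store)", "have(k4)", "open(d_dock_office)", "open(d_dock_store)", "open(d_office_store)"]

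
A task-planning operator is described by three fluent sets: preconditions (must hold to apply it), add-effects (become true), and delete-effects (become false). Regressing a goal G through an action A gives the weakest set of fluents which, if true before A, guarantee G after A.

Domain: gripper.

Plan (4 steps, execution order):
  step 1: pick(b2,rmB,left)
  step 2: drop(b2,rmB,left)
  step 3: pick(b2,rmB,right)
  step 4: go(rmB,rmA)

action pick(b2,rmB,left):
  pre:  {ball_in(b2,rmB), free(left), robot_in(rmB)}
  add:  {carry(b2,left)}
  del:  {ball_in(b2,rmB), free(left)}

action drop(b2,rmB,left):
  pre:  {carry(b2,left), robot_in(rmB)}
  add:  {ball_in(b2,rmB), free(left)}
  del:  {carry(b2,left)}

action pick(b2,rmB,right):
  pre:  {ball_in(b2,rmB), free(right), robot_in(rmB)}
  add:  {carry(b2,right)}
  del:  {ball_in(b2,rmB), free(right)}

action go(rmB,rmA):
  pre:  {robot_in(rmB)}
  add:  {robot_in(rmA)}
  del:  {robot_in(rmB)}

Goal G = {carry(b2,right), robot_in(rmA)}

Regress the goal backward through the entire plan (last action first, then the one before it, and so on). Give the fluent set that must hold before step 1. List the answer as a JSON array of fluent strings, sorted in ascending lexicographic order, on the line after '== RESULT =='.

Regress step by step:
  through step 4 (go(rmB,rmA)): drop {robot_in(rmA)}, keep {carry(b2,right)}, require {robot_in(rmB)}
    → {carry(b2,right), robot_in(rmB)}
  through step 3 (pick(b2,rmB,right)): drop {carry(b2,right)}, keep {robot_in(rmB)}, require {ball_in(b2,rmB), free(right), robot_in(rmB)}
    → {ball_in(b2,rmB), free(right), robot_in(rmB)}
  through step 2 (drop(b2,rmB,left)): drop {ball_in(b2,rmB)}, keep {free(right), robot_in(rmB)}, require {carry(b2,left), robot_in(rmB)}
    → {carry(b2,left), free(right), robot_in(rmB)}
  through step 1 (pick(b2,rmB,left)): drop {carry(b2,left)}, keep {free(right), robot_in(rmB)}, require {ball_in(b2,rmB), free(left), robot_in(rmB)}
    → {ball_in(b2,rmB), free(left), free(right), robot_in(rmB)}

== RESULT ==
["ball_in(b2,rmB)", "free(left)", "free(right)", "robot_in(rmB)"]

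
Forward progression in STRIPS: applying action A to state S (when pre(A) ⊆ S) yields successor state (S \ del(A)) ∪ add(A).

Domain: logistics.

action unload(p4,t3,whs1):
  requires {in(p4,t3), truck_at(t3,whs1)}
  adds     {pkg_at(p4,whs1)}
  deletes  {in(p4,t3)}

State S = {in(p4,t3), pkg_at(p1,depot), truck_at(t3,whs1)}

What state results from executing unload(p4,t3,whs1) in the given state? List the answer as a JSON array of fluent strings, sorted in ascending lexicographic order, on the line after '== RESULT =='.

Compute (S \ del) ∪ add:
  pre ⊆ S: {in(p4,t3), truck_at(t3,whs1)} ⊆ S  — applicable
  S \ del = {pkg_at(p1,depot), truck_at(t3,whs1)}
  ∪ add   = {pkg_at(p1,depot), pkg_at(p4,whs1), truck_at(t3,whs1)}

== RESULT ==
["pkg_at(p1,depot)", "pkg_at(p4,whs1)", "truck_at(t3,whs1)"]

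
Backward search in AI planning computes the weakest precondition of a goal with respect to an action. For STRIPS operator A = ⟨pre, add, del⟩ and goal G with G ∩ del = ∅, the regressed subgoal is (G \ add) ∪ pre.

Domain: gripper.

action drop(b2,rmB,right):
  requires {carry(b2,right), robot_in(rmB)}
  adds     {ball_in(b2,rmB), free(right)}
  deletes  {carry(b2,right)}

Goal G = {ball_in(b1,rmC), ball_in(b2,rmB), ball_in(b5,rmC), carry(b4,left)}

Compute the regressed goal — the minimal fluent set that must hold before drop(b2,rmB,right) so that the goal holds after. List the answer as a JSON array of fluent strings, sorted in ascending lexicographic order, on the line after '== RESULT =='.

Compute (G \ add) ∪ pre:
  G ∩ del = {}  (empty — regression defined)
  G \ add = {ball_in(b1,rmC), ball_in(b2,rmB), ball_in(b5,rmC), carry(b4,left)} \ {ball_in(b2,rmB), free(right)} = {ball_in(b1,rmC), ball_in(b5,rmC), carry(b4,left)}
  ∪ pre   = {ball_in(b1,rmC), ball_in(b5,rmC), carry(b4,left)} ∪ {carry(b2,right), robot_in(rmB)}
          = {ball_in(b1,rmC), ball_in(b5,rmC), carry(b2,right), carry(b4,left), robot_in(rmB)}

== RESULT ==
["ball_in(b1,rmC)", "ball_in(b5,rmC)", "carry(b2,right)", "carry(b4,left)", "robot_in(rmB)"]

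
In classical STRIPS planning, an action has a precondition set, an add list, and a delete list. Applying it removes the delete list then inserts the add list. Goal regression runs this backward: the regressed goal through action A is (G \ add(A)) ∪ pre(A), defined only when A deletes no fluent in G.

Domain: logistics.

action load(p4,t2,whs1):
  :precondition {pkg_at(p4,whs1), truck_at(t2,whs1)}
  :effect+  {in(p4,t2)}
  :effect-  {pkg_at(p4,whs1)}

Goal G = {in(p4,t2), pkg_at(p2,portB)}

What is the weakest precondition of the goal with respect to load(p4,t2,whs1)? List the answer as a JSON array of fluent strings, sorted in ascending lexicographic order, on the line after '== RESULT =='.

Regress:
  G ∩ del = {}  (empty — regression defined)
  G \ add = {in(p4,t2), pkg_at(p2,portB)} \ {in(p4,t2)} = {pkg_at(p2,portB)}
  ∪ pre   = {pkg_at(p2,portB)} ∪ {pkg_at(p4,whs1), truck_at(t2,whs1)}
          = {pkg_at(p2,portB), pkg_at(p4,whs1), truck_at(t2,whs1)}

== RESULT ==
["pkg_at(p2,portB)", "pkg_at(p4,whs1)", "truck_at(t2,whs1)"]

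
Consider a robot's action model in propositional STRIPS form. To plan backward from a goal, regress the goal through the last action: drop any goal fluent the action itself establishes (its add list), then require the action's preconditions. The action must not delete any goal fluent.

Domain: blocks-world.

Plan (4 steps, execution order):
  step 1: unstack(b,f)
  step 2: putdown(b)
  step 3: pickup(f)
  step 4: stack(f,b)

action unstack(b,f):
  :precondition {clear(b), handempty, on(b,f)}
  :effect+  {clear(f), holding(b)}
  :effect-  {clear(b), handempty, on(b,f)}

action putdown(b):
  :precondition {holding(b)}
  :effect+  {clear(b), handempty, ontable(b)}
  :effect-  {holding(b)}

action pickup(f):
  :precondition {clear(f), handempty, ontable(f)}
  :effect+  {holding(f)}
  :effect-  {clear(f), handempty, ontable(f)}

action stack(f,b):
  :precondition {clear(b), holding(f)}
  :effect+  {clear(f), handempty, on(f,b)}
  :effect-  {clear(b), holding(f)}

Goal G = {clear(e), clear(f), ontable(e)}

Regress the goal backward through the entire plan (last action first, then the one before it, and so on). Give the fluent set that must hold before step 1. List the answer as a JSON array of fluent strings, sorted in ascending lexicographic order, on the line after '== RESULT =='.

Work backward from the goal:
  through step 4 (stack(f,b)): drop {clear(f)}, keep {clear(e), ontable(e)}, require {clear(b), holding(f)}
    → {clear(b), clear(e), holding(f), ontable(e)}
  through step 3 (pickup(f)): drop {holding(f)}, keep {clear(b), clear(e), ontable(e)}, require {clear(f), handempty, ontable(f)}
    → {clear(b), clear(e), clear(f), handempty, ontable(e), ontable(f)}
  through step 2 (putdown(b)): drop {clear(b), handempty}, keep {clear(e), clear(f), ontable(e), ontable(f)}, require {holding(b)}
    → {clear(e), clear(f), holding(b), ontable(e), ontable(f)}
  through step 1 (unstack(b,f)): drop {clear(f), holding(b)}, keep {clear(e), ontable(e), ontable(f)}, require {clear(b), handempty, on(b,f)}
    → {clear(b), clear(e), handempty, on(b,f), ontable(e), ontable(f)}

== RESULT ==
["clear(b)", "clear(e)", "handempty", "on(b,f)", "ontable(e)", "ontable(f)"]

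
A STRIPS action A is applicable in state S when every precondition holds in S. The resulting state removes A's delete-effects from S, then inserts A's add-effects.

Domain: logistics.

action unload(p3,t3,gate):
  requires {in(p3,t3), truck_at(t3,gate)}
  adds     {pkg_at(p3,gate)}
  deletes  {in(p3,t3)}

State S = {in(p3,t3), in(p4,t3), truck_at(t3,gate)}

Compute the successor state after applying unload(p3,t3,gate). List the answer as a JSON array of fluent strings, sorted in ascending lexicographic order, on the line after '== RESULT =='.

Progress:
  pre ⊆ S: {in(p3,t3), truck_at(t3,gate)} ⊆ S  — applicable
  S \ del = {in(p4,t3), truck_at(t3,gate)}
  ∪ add   = {in(p4,t3), pkg_at(p3,gate), truck_at(t3,gate)}

== RESULT ==
["in(p4,t3)", "pkg_at(p3,gate)", "truck_at(t3,gate)"]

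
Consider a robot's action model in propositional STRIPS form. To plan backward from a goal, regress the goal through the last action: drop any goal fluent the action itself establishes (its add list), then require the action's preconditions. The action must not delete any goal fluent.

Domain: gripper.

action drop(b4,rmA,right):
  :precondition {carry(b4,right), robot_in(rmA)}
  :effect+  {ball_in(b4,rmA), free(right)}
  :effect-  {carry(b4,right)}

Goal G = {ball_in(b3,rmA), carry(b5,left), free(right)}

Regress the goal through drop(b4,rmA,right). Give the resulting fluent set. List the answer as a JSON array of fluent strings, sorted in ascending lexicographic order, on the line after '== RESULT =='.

Regress:
  G ∩ del = {}  (empty — regression defined)
  G \ add = {ball_in(b3,rmA), carry(b5,left), free(right)} \ {ball_in(b4,rmA), free(right)} = {ball_in(b3,rmA), carry(b5,left)}
  ∪ pre   = {ball_in(b3,rmA), carry(b5,left)} ∪ {carry(b4,right), robot_in(rmA)}
          = {ball_in(b3,rmA), carry(b4,right), carry(b5,left), robot_in(rmA)}

== RESULT ==
["ball_in(b3,rmA)", "carry(b4,right)", "carry(b5,left)", "robot_in(rmA)"]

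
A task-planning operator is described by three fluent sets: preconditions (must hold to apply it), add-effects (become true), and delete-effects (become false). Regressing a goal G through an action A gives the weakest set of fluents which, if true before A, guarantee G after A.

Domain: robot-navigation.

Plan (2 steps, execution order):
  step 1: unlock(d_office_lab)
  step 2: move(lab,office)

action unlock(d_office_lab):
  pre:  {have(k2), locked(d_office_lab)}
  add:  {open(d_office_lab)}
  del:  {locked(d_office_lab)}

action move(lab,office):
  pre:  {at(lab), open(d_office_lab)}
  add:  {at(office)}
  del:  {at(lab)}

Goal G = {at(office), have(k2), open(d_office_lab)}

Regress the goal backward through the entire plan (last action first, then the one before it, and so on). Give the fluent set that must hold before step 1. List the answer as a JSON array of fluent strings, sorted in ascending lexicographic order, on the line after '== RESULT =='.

Regress step by step:
  through step 2 (move(lab,office)): drop {at(office)}, keep {have(k2), open(d_office_lab)}, require {at(lab), open(d_office_lab)}
    → {at(lab), have(k2), open(d_office_lab)}
  through step 1 (unlock(d_office_lab)): drop {open(d_office_lab)}, keep {at(lab), have(k2)}, require {have(k2), locked(d_office_lab)}
    → {at(lab), have(k2), locked(d_office_lab)}

== RESULT ==
["at(lab)", "have(k2)", "locked(d_office_lab)"]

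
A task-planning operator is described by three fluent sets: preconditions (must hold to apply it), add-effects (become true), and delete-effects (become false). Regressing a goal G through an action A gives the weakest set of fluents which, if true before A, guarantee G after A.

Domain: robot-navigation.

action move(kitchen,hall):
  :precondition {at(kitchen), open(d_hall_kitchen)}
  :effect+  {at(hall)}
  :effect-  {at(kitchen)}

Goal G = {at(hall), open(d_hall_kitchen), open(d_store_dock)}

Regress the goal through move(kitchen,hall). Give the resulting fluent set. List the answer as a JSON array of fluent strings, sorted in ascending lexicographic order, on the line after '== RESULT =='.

Regress:
  G ∩ del = {}  (empty — regression defined)
  G \ add = {at(hall), open(d_hall_kitchen), open(d_store_dock)} \ {at(hall)} = {open(d_hall_kitchen), open(d_store_dock)}
  ∪ pre   = {open(d_hall_kitchen), open(d_store_dock)} ∪ {at(kitchen), open(d_hall_kitchen)}
          = {at(kitchen), open(d_hall_kitchen), open(d_store_dock)}

== RESULT ==
["at(kitchen)", "open(d_hall_kitchen)", "open(d_store_dock)"]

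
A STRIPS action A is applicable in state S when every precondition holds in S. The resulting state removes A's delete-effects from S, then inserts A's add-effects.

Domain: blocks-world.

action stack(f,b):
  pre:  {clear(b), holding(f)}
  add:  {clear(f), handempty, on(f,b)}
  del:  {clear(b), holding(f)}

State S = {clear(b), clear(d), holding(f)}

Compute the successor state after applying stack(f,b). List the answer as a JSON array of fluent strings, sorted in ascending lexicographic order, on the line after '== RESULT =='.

Progress:
  pre ⊆ S: {clear(b), holding(f)} ⊆ S  — applicable
  S \ del = {clear(d)}
  ∪ add   = {clear(d), clear(f), handempty, on(f,b)}

== RESULT ==
["clear(d)", "clear(f)", "handempty", "on(f,b)"]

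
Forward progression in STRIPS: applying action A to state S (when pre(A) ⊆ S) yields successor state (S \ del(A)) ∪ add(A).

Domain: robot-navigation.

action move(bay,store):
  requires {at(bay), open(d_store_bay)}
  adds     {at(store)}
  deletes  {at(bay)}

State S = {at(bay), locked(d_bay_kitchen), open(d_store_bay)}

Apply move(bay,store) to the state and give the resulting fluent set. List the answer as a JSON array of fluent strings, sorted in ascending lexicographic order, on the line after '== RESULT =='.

Progress:
  pre ⊆ S: {at(bay), open(d_store_bay)} ⊆ S  — applicable
  S \ del = {locked(d_bay_kitchen), open(d_store_bay)}
  ∪ add   = {at(store), locked(d_bay_kitchen), open(d_store_bay)}

== RESULT ==
["at(store)", "locked(d_bay_kitchen)", "open(d_store_bay)"]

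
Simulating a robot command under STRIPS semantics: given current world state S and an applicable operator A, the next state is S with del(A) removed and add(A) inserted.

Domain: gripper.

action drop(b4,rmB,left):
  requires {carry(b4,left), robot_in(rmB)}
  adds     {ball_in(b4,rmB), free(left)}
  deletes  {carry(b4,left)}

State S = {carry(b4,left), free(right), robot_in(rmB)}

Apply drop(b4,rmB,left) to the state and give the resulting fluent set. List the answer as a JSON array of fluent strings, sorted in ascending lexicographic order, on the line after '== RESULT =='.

Progress:
  pre ⊆ S: {carry(b4,left), robot_in(rmB)} ⊆ S  — applicable
  S \ del = {free(right), robot_in(rmB)}
  ∪ add   = {ball_in(b4,rmB), free(left), free(right), robot_in(rmB)}

== RESULT ==
["ball_in(b4,rmB)", "free(left)", "free(right)", "robot_in(rmB)"]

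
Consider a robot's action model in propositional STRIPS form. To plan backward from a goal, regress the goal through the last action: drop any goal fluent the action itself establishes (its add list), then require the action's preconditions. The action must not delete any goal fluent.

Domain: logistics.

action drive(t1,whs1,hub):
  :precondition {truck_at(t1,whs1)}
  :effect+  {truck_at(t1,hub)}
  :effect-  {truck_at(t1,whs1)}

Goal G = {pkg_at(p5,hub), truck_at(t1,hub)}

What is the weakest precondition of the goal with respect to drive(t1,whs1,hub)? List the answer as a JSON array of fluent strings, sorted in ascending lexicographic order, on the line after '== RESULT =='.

Regress:
  G ∩ del = {}  (empty — regression defined)
  G \ add = {pkg_at(p5,hub), truck_at(t1,hub)} \ {truck_at(t1,hub)} = {pkg_at(p5,hub)}
  ∪ pre   = {pkg_at(p5,hub)} ∪ {truck_at(t1,whs1)}
          = {pkg_at(p5,hub), truck_at(t1,whs1)}

== RESULT ==
["pkg_at(p5,hub)", "truck_at(t1,whs1)"]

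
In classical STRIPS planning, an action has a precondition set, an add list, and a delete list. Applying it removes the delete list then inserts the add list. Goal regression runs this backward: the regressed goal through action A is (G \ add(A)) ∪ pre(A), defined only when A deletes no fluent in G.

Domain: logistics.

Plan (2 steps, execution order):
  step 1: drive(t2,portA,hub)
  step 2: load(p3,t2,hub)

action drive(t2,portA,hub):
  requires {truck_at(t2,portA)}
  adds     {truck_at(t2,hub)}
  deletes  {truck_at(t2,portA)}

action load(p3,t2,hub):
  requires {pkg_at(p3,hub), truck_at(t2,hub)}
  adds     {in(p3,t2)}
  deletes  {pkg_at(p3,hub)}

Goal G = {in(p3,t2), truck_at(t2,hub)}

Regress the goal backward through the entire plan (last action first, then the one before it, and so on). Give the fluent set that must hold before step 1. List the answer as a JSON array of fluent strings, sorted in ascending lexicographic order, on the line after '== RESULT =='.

Regress step by step:
  through step 2 (load(p3,t2,hub)): drop {in(p3,t2)}, keep {truck_at(t2,hub)}, require {pkg_at(p3,hub), truck_at(t2,hub)}
    → {pkg_at(p3,hub), truck_at(t2,hub)}
  through step 1 (drive(t2,portA,hub)): drop {truck_at(t2,hub)}, keep {pkg_at(p3,hub)}, require {truck_at(t2,portA)}
    → {pkg_at(p3,hub), truck_at(t2,portA)}

== RESULT ==
["pkg_at(p3,hub)", "truck_at(t2,portA)"]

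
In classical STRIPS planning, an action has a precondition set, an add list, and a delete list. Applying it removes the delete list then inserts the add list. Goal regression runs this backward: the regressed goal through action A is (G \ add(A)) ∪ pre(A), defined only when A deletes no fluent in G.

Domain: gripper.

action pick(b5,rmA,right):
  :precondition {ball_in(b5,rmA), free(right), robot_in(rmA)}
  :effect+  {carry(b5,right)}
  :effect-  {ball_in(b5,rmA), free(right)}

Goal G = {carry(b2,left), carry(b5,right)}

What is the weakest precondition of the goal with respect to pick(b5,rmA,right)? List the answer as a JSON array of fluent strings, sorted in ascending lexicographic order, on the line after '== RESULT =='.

Compute (G \ add) ∪ pre:
  G ∩ del = {}  (empty — regression defined)
  G \ add = {carry(b2,left), carry(b5,right)} \ {carry(b5,right)} = {carry(b2,left)}
  ∪ pre   = {carry(b2,left)} ∪ {ball_in(b5,rmA), free(right), robot_in(rmA)}
          = {ball_in(b5,rmA), carry(b2,left), free(right), robot_in(rmA)}

== RESULT ==
["ball_in(b5,rmA)", "carry(b2,left)", "free(right)", "robot_in(rmA)"]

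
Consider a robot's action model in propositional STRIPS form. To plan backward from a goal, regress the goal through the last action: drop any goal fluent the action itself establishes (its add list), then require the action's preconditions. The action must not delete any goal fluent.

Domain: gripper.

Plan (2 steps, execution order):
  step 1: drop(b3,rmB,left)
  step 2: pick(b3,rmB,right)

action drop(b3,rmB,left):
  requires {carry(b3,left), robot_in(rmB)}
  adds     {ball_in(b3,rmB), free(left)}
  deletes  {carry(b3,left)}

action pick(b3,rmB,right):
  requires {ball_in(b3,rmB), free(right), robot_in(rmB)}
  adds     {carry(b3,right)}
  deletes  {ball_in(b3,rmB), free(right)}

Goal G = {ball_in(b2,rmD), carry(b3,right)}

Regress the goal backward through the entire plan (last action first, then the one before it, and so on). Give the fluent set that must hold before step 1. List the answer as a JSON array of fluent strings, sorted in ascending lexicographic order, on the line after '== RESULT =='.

Regress step by step:
  through step 2 (pick(b3,rmB,right)): drop {carry(b3,right)}, keep {ball_in(b2,rmD)}, require {ball_in(b3,rmB), free(right), robot_in(rmB)}
    → {ball_in(b2,rmD), ball_in(b3,rmB), free(right), robot_in(rmB)}
  through step 1 (drop(b3,rmB,left)): drop {ball_in(b3,rmB)}, keep {ball_in(b2,rmD), free(right), robot_in(rmB)}, require {carry(b3,left), robot_in(rmB)}
    → {ball_in(b2,rmD), carry(b3,left), free(right), robot_in(rmB)}

== RESULT ==
["ball_in(b2,rmD)", "carry(b3,left)", "free(right)", "robot_in(rmB)"]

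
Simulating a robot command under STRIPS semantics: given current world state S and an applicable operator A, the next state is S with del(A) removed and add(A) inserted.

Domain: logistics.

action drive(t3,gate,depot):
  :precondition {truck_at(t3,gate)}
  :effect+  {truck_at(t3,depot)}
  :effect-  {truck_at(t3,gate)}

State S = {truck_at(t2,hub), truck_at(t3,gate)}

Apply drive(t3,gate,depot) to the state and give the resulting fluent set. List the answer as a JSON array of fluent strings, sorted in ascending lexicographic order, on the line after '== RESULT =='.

Progress:
  pre ⊆ S: {truck_at(t3,gate)} ⊆ S  — applicable
  S \ del = {truck_at(t2,hub)}
  ∪ add   = {truck_at(t2,hub), truck_at(t3,depot)}

== RESULT ==
["truck_at(t2,hub)", "truck_at(t3,depot)"]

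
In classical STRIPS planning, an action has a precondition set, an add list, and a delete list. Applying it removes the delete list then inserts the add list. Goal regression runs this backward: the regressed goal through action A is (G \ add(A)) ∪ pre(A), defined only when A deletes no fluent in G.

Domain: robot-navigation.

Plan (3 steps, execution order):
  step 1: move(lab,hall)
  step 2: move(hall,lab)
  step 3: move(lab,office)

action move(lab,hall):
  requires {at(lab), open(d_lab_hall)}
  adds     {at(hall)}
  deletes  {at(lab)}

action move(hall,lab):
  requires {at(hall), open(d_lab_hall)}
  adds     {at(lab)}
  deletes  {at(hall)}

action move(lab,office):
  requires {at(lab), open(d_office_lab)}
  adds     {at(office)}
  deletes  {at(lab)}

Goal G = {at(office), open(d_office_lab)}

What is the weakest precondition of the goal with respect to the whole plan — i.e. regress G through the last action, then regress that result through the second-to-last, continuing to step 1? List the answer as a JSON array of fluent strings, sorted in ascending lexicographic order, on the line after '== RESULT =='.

Regress step by step:
  through step 3 (move(lab,office)): drop {at(office)}, keep {open(d_office_lab)}, require {at(lab), open(d_office_lab)}
    → {at(lab), open(d_office_lab)}
  through step 2 (move(hall,lab)): drop {at(lab)}, keep {open(d_office_lab)}, require {at(hall), open(d_lab_hall)}
    → {at(hall), open(d_lab_hall), open(d_office_lab)}
  through step 1 (move(lab,hall)): drop {at(hall)}, keep {open(d_lab_hall), open(d_office_lab)}, require {at(lab), open(d_lab_hall)}
    → {at(lab), open(d_lab_hall), open(d_office_lab)}

== RESULT ==
["at(lab)", "open(d_lab_hall)", "open(d_office_lab)"]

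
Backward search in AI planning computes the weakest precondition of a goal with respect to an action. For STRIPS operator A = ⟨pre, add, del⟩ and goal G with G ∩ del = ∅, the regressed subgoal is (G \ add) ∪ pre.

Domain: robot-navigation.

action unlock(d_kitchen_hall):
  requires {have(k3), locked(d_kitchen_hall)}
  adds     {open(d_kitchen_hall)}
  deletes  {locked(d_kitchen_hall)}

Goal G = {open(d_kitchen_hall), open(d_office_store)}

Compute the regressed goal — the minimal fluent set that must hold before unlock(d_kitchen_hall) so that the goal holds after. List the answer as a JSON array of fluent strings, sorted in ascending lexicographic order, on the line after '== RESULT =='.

Regress:
  G ∩ del = {}  (empty — regression defined)
  G \ add = {open(d_kitchen_hall), open(d_office_store)} \ {open(d_kitchen_hall)} = {open(d_office_store)}
  ∪ pre   = {open(d_office_store)} ∪ {have(k3), locked(d_kitchen_hall)}
          = {have(k3), locked(d_kitchen_hall), open(d_office_store)}

== RESULT ==
["have(k3)", "locked(d_kitchen_hall)", "open(d_office_store)"]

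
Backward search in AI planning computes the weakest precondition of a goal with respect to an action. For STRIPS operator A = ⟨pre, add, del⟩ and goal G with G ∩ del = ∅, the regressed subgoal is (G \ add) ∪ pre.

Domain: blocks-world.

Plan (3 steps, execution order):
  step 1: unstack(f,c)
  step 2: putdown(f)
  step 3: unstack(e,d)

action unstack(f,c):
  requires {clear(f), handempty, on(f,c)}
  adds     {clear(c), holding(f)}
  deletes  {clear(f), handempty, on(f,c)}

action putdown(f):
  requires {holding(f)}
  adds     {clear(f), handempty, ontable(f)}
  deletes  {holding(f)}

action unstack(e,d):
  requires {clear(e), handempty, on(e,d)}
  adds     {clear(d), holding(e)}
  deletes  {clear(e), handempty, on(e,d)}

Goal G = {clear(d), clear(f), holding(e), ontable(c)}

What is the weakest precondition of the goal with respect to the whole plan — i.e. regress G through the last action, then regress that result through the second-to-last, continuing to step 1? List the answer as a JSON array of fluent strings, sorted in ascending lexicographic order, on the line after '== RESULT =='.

Work backward from the goal:
  through step 3 (unstack(e,d)): drop {clear(d), holding(e)}, keep {clear(f), ontable(c)}, require {clear(e), handempty, on(e,d)}
    → {clear(e), clear(f), handempty, on(e,d), ontable(c)}
  through step 2 (putdown(f)): drop {clear(f), handempty}, keep {clear(e), on(e,d), ontable(c)}, require {holding(f)}
    → {clear(e), holding(f), on(e,d), ontable(c)}
  through step 1 (unstack(f,c)): drop {holding(f)}, keep {clear(e), on(e,d), ontable(c)}, require {clear(f), handempty, on(f,c)}
    → {clear(e), clear(f), handempty, on(e,d), on(f,c), ontable(c)}

== RESULT ==
["clear(e)", "clear(f)", "handempty", "on(e,d)", "on(f,c)", "ontable(c)"]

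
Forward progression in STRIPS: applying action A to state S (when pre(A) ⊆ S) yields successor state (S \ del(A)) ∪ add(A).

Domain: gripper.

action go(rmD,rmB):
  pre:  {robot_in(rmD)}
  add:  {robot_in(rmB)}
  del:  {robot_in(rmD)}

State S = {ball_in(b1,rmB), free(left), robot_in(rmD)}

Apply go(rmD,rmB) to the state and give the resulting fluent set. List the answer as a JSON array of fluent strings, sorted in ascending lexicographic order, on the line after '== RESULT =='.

Compute (S \ del) ∪ add:
  pre ⊆ S: {robot_in(rmD)} ⊆ S  — applicable
  S \ del = {ball_in(b1,rmB), free(left)}
  ∪ add   = {ball_in(b1,rmB), free(left), robot_in(rmB)}

== RESULT ==
["ball_in(b1,rmB)", "free(left)", "robot_in(rmB)"]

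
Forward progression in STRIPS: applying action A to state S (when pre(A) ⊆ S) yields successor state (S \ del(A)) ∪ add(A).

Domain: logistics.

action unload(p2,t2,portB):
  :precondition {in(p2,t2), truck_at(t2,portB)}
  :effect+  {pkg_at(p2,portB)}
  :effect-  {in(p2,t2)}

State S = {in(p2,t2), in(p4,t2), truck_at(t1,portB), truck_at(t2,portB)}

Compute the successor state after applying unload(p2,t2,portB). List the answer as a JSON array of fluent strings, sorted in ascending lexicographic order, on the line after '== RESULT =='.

Progress:
  pre ⊆ S: {in(p2,t2), truck_at(t2,portB)} ⊆ S  — applicable
  S \ del = {in(p4,t2), truck_at(t1,portB), truck_at(t2,portB)}
  ∪ add   = {in(p4,t2), pkg_at(p2,portB), truck_at(t1,portB), truck_at(t2,portB)}

== RESULT ==
["in(p4,t2)", "pkg_at(p2,portB)", "truck_at(t1,portB)", "truck_at(t2,portB)"]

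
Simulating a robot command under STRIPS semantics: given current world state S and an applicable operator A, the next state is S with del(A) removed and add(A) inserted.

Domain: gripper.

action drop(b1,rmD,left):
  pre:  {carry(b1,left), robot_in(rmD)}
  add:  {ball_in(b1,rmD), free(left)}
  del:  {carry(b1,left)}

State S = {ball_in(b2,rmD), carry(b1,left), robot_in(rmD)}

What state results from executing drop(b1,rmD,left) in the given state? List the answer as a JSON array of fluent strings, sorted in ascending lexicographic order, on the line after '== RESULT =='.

Compute (S \ del) ∪ add:
  pre ⊆ S: {carry(b1,left), robot_in(rmD)} ⊆ S  — applicable
  S \ del = {ball_in(b2,rmD), robot_in(rmD)}
  ∪ add   = {ball_in(b1,rmD), ball_in(b2,rmD), free(left), robot_in(rmD)}

== RESULT ==
["ball_in(b1,rmD)", "ball_in(b2,rmD)", "free(left)", "robot_in(rmD)"]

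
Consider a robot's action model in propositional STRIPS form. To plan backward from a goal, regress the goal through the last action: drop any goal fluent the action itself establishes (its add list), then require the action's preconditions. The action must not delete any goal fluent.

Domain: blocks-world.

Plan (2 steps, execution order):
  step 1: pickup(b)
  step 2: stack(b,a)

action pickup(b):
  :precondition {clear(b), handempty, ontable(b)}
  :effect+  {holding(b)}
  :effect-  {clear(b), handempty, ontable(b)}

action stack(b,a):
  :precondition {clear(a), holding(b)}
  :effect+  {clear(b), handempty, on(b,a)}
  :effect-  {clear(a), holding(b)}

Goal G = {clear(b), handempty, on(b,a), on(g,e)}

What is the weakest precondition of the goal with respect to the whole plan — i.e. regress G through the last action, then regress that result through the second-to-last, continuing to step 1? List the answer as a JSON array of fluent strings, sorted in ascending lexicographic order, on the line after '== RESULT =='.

Regress step by step:
  through step 2 (stack(b,a)): drop {clear(b), handempty, on(b,a)}, keep {on(g,e)}, require {clear(a), holding(b)}
    → {clear(a), holding(b), on(g,e)}
  through step 1 (pickup(b)): drop {holding(b)}, keep {clear(a), on(g,e)}, require {clear(b), handempty, ontable(b)}
    → {clear(a), clear(b), handempty, on(g,e), ontable(b)}

== RESULT ==
["clear(a)", "clear(b)", "handempty", "on(g,e)", "ontable(b)"]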